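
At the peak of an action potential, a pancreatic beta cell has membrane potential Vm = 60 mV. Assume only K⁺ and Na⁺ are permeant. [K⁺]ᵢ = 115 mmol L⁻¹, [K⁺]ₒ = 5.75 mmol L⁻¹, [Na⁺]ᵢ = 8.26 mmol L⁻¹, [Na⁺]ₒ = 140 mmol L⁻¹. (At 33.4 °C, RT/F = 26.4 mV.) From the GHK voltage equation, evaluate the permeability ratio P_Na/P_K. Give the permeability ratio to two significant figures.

Let α = P_Na/P_K. GHK: Vm = 26.4·ln[(Kₒ + α·Naₒ)/(Kᵢ + α·Naᵢ)].
e^(Vm/26.4) = e^(60.0/26.4) = 9.7058
So 9.7058·(Kᵢ + α·Naᵢ) = Kₒ + α·Naₒ → α = (9.7058·115.0 − 5.75) / (140.0 − 9.7058·8.26)
α = (1116 − 5.75) / (140.0 − 80.17) = 1110/59.83 = 18.56

19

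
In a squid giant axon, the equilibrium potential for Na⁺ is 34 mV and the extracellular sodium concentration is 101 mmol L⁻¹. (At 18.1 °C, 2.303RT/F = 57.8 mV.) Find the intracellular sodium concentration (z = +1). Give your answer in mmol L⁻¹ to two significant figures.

Nernst: E = (57.8/1) · log₁₀([out]/[in]), so log₁₀([out]/[in]) = 34.0 × 1 / 57.8 = 0.5882.
[out]/[in] = 10^(0.5882) = 3.875.
[in] = 101 / 3.875 = 26.07 mmol L⁻¹.

26 mmol L⁻¹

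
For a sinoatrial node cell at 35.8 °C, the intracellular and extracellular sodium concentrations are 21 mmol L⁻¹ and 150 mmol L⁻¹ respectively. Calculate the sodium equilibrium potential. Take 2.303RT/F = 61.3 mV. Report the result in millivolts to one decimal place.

E = (61.3/z) · log₁₀([Na⁺]_out/[Na⁺]_in) with z = +1.
= (61.3/1) · log₁₀(150/21) = 61.30 · log₁₀(7.143)
= 61.30 · (0.8539) = 52.34 mV

52.3 mV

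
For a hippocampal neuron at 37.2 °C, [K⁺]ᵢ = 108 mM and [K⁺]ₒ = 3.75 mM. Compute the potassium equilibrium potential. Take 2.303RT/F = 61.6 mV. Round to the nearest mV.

E = (61.6/z) · log₁₀([K⁺]_out/[K⁺]_in) with z = +1.
= (61.6/1) · log₁₀(3.75/108) = 61.60 · log₁₀(0.03472)
= 61.60 · (-1.4594) = -89.90 mV

-90 mV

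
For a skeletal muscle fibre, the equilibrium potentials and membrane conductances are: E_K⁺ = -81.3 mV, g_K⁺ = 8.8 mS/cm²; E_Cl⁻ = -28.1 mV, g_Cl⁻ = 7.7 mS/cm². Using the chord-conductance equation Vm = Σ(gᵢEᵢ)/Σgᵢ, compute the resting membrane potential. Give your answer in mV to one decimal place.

Σ gᵢEᵢ = 8.8·(-81.3) + 7.7·(-28.1) = -931.81
Σ gᵢ = 8.8 + 7.7 = 16.5
Vm = -931.81 / 16.5 = -56.47 mV

-56.5 mV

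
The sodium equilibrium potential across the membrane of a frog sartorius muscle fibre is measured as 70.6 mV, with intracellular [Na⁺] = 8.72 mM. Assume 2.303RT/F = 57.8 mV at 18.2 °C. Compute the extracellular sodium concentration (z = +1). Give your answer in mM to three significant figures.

145 mM

Nernst: E = (57.8/1) · log₁₀([out]/[in]), so log₁₀([out]/[in]) = 70.6 × 1 / 57.8 = 1.2215.
[out]/[in] = 10^(1.2215) = 16.65.
[out] = 16.65 × 8.72 = 145.2 mM.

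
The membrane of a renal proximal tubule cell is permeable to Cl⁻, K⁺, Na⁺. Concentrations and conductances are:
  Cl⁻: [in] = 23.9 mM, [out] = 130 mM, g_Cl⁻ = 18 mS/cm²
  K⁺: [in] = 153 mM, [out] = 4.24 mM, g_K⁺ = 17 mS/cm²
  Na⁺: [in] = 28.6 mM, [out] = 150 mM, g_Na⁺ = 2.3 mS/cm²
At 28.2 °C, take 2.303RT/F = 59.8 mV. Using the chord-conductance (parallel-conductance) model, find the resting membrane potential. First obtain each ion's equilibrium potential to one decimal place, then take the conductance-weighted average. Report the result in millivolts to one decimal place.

E_Cl⁻ = (59.8/-1)·log₁₀(130/23.9) = -44.0 mV
E_K⁺ = (59.8/1)·log₁₀(4.24/153) = -93.1 mV
E_Na⁺ = (59.8/1)·log₁₀(150/28.6) = 43.0 mV
Vm = (Σ gᵢEᵢ)/(Σ gᵢ) = (18·-44.0 + 17·-93.1 + 2.3·43.0) / (18 + 17 + 2.3)
= -2275.80 / 37.3 = -61.01 mV

-61.0 mV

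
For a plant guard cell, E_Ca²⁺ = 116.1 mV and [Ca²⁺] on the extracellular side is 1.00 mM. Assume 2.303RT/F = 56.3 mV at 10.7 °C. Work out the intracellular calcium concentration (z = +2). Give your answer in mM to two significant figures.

Nernst: E = (56.3/2) · log₁₀([out]/[in]), so log₁₀([out]/[in]) = 116.1 × 2 / 56.3 = 4.1243.
[out]/[in] = 10^(4.1243) = 1.331e+04.
[in] = 1.00 / 1.331e+04 = 7.51e-05 mM.

0.000075 mM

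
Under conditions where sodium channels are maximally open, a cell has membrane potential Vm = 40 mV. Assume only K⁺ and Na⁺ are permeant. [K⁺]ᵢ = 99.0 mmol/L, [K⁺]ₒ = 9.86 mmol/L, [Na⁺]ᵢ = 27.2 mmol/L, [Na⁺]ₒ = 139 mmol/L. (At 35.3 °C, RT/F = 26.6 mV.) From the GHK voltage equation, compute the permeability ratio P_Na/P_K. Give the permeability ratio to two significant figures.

26

Let α = P_Na/P_K. GHK: Vm = 26.6·ln[(Kₒ + α·Naₒ)/(Kᵢ + α·Naᵢ)].
e^(Vm/26.6) = e^(40.0/26.6) = 4.4986
So 4.4986·(Kᵢ + α·Naᵢ) = Kₒ + α·Naₒ → α = (4.4986·99.0 − 9.86) / (139.0 − 4.4986·27.2)
α = (445.4 − 9.86) / (139.0 − 122.4) = 435.5/16.64 = 26.17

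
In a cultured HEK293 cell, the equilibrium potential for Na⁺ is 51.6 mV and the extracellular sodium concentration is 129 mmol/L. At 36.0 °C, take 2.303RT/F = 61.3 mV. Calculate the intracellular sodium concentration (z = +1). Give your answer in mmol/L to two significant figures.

19 mmol/L

Nernst: E = (61.3/1) · log₁₀([out]/[in]), so log₁₀([out]/[in]) = 51.6 × 1 / 61.3 = 0.8418.
[out]/[in] = 10^(0.8418) = 6.946.
[in] = 129 / 6.946 = 18.57 mmol/L.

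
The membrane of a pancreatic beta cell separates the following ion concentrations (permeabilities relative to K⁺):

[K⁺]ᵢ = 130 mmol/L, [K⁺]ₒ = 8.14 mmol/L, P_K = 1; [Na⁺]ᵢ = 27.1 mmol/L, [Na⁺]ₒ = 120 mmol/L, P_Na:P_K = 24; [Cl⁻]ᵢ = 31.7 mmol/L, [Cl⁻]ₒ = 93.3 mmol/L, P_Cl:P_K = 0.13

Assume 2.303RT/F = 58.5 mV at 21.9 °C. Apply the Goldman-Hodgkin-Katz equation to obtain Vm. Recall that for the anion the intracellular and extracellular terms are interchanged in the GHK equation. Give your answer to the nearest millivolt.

33 mV

Vm = 58.5 · log₁₀[(Σ P·[cation]ₒ + Σ P·[anion]ᵢ) / (Σ P·[cation]ᵢ + Σ P·[anion]ₒ)]
Numerator = 1×8.14 + 24×120 + 0.13×31.7 = 2892
Denominator = 1×130 + 24×27.1 + 0.13×93.3 = 792.5
Vm = 58.5 · log₁₀(3.6494) = 58.5 × (0.5622) = 32.89 mV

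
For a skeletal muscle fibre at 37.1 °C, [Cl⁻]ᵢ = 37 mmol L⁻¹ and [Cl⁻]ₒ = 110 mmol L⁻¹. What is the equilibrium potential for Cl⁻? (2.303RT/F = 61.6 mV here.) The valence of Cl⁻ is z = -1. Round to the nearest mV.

-29 mV

E = (61.6/z) · log₁₀([Cl⁻]_out/[Cl⁻]_in) with z = -1.
For an anion, dividing by z = -1 reverses the sign.
= (61.6/-1) · log₁₀(110/37) = -61.60 · log₁₀(2.973)
= -61.60 · (0.4732) = -29.15 mV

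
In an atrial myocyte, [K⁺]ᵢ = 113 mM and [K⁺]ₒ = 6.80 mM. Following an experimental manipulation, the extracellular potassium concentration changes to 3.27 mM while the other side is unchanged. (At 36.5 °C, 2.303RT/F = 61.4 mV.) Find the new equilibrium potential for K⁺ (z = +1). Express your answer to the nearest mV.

After the shift: [K⁺]_out = 3.27, [K⁺]_in = 113 mM.
E_new = (61.4/1)·log₁₀(3.27/113) = 61.40 · (-1.5385) = -94.47 mV

-94 mV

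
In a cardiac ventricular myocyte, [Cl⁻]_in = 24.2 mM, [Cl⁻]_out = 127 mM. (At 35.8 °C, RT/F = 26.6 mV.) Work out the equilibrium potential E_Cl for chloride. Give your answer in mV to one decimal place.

E = (26.6/z) · ln([Cl⁻]_out/[Cl⁻]_in) with z = -1.
For an anion, dividing by z = -1 reverses the sign.
= (26.6/-1) · ln(127/24.2) = -26.60 · ln(5.248)
= -26.60 · (1.6578) = -44.10 mV

-44.1 mV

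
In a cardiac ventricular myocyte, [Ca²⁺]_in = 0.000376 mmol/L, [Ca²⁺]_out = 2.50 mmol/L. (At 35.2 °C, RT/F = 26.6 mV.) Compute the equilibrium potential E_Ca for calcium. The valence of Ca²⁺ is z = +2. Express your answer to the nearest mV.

117 mV

E = (26.6/z) · ln([Ca²⁺]_out/[Ca²⁺]_in) with z = +2.
= (26.6/2) · ln(2.50/0.000376) = 13.30 · ln(6649)
= 13.30 · (8.8022) = 117.07 mV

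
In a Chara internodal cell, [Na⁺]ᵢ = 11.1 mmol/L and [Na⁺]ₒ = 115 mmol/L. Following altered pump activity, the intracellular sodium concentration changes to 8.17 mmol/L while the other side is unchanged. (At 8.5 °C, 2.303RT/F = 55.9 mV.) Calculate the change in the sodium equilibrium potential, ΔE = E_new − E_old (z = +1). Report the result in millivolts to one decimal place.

E_old = (55.9/1)·log₁₀(115/11.1) = 56.76 mV
E_new = (55.9/1)·log₁₀(115/8.17) = 64.20 mV
ΔE = 64.20 − (56.76) = 7.44 mV

7.4 mV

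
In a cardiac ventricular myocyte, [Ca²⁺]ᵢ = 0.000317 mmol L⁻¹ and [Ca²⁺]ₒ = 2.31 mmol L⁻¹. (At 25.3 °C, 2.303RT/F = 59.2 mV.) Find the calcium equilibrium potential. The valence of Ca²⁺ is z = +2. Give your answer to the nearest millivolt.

114 mV

E = (59.2/z) · log₁₀([Ca²⁺]_out/[Ca²⁺]_in) with z = +2.
= (59.2/2) · log₁₀(2.31/0.000317) = 29.60 · log₁₀(7287)
= 29.60 · (3.8626) = 114.33 mV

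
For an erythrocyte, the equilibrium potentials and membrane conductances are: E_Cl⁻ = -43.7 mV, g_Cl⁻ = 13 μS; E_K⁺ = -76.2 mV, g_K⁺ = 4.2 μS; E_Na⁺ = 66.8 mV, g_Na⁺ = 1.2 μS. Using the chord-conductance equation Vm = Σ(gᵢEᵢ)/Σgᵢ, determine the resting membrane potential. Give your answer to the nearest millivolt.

Σ gᵢEᵢ = 13·(-43.7) + 4.2·(-76.2) + 1.2·(66.8) = -807.98
Σ gᵢ = 13 + 4.2 + 1.2 = 18.4
Vm = -807.98 / 18.4 = -43.91 mV

-44 mV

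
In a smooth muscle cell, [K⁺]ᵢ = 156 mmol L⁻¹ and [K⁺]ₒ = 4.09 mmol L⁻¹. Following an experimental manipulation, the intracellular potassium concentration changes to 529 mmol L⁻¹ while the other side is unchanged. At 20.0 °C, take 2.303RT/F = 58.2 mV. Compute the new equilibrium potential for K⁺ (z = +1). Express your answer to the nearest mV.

After the shift: [K⁺]_out = 4.09, [K⁺]_in = 529 mmol L⁻¹.
E_new = (58.2/1)·log₁₀(4.09/529) = 58.20 · (-2.1117) = -122.90 mV

-123 mV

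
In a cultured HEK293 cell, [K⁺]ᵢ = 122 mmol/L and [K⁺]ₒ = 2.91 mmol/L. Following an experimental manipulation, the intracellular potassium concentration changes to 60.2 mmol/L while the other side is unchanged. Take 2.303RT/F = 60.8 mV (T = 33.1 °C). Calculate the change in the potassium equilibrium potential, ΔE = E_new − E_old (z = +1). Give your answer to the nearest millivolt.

19 mV

E_old = (60.8/1)·log₁₀(2.91/122) = -98.65 mV
E_new = (60.8/1)·log₁₀(2.91/60.2) = -79.99 mV
ΔE = -79.99 − (-98.65) = 18.65 mV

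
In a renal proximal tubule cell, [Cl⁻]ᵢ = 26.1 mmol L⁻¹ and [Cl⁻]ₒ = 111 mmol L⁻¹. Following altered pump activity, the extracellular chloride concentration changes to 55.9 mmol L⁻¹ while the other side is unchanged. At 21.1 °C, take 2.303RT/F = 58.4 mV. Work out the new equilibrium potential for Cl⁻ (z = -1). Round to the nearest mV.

-19 mV

After the shift: [Cl⁻]_out = 55.9, [Cl⁻]_in = 26.1 mmol L⁻¹.
E_new = (58.4/-1)·log₁₀(55.9/26.1) = -58.40 · (0.3308) = -19.32 mV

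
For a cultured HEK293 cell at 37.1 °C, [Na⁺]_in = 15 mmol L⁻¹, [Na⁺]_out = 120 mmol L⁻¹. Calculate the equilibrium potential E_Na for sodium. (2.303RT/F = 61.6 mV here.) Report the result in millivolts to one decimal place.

55.6 mV

E = (61.6/z) · log₁₀([Na⁺]_out/[Na⁺]_in) with z = +1.
= (61.6/1) · log₁₀(120/15) = 61.60 · log₁₀(8)
= 61.60 · (0.9031) = 55.63 mV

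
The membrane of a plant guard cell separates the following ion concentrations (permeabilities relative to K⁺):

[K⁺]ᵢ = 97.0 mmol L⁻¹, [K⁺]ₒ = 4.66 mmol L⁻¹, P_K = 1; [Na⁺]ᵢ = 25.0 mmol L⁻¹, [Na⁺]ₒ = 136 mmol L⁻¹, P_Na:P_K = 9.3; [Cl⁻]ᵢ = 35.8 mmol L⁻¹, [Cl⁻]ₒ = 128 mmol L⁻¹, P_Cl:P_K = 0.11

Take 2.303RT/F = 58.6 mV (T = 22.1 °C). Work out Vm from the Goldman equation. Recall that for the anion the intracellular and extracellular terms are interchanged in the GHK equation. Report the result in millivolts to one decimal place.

33.3 mV

Vm = 58.6 · log₁₀[(Σ P·[cation]ₒ + Σ P·[anion]ᵢ) / (Σ P·[cation]ᵢ + Σ P·[anion]ₒ)]
Numerator = 1×4.66 + 9.3×136 + 0.11×35.8 = 1273
Denominator = 1×97.0 + 9.3×25.0 + 0.11×128 = 343.6
Vm = 58.6 · log₁₀(3.7063) = 58.6 × (0.5689) = 33.34 mV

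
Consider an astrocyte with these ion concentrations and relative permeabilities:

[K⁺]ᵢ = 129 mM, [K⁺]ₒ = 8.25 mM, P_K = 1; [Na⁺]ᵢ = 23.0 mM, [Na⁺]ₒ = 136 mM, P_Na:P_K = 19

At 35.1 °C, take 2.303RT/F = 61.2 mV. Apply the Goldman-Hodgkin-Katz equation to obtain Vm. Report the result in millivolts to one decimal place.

Vm = 61.2 · log₁₀[(Σ P·[cation]ₒ + Σ P·[anion]ᵢ) / (Σ P·[cation]ᵢ + Σ P·[anion]ₒ)]
Numerator = 1×8.25 + 19×136 = 2592
Denominator = 1×129 + 19×23.0 = 566
Vm = 61.2 · log₁₀(4.5799) = 61.2 × (0.6609) = 40.44 mV

40.4 mV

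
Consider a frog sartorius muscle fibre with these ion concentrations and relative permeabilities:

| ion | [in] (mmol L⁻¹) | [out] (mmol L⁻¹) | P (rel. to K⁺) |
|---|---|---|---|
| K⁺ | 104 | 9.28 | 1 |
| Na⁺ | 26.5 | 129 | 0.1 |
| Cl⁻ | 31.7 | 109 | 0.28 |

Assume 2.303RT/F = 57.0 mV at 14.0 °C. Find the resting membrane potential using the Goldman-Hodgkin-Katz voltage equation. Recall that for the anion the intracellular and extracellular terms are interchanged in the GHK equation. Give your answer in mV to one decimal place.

-36.8 mV

Vm = 57.0 · log₁₀[(Σ P·[cation]ₒ + Σ P·[anion]ᵢ) / (Σ P·[cation]ᵢ + Σ P·[anion]ₒ)]
Numerator = 1×9.28 + 0.1×129 + 0.28×31.7 = 31.06
Denominator = 1×104 + 0.1×26.5 + 0.28×109 = 137.2
Vm = 57.0 · log₁₀(0.22641) = 57.0 × (-0.6451) = -36.77 mV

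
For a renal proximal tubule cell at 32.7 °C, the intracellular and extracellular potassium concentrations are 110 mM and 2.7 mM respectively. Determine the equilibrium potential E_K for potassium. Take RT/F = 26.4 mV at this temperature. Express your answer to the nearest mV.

E = (26.4/z) · ln([K⁺]_out/[K⁺]_in) with z = +1.
= (26.4/1) · ln(2.7/110) = 26.40 · ln(0.02455)
= 26.40 · (-3.7072) = -97.87 mV

-98 mV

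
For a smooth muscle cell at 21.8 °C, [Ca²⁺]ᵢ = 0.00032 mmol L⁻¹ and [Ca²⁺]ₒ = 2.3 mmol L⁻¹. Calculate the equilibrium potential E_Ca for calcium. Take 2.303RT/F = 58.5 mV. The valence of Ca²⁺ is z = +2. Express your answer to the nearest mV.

113 mV

E = (58.5/z) · log₁₀([Ca²⁺]_out/[Ca²⁺]_in) with z = +2.
= (58.5/2) · log₁₀(2.3/0.00032) = 29.25 · log₁₀(7187)
= 29.25 · (3.8566) = 112.80 mV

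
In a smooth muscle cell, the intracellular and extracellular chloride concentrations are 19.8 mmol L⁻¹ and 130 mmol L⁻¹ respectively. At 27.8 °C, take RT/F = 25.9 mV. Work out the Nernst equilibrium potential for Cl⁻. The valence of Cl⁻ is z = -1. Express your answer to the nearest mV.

-49 mV

E = (25.9/z) · ln([Cl⁻]_out/[Cl⁻]_in) with z = -1.
For an anion, dividing by z = -1 reverses the sign.
= (25.9/-1) · ln(130/19.8) = -25.90 · ln(6.566)
= -25.90 · (1.8819) = -48.74 mV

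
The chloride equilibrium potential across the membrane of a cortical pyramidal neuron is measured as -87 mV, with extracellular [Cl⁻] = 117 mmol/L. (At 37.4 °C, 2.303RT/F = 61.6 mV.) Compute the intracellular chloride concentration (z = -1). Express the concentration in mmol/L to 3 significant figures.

4.53 mmol/L

Nernst: E = (61.6/-1) · log₁₀([out]/[in]), so log₁₀([out]/[in]) = -87.0 × -1 / 61.6 = 1.4123.
[out]/[in] = 10^(1.4123) = 25.84.
[in] = 117 / 25.84 = 4.527 mmol/L.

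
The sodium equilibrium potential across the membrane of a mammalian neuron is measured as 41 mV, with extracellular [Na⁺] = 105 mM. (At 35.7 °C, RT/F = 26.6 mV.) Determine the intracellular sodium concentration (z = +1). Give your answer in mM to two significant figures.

22 mM

Nernst: E = (26.6/1) · ln([out]/[in]), so ln([out]/[in]) = 41.0 × 1 / 26.6 = 1.5414.
[out]/[in] = e^(1.5414) = 4.671.
[in] = 105 / 4.671 = 22.48 mM.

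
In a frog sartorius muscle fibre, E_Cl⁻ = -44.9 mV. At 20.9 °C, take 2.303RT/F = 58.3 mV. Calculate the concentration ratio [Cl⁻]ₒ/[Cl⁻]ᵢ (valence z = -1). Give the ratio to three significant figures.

log₁₀([out]/[in]) = E·z/(58.3) = -44.9 × -1 / 58.3 = 0.7702
[out]/[in] = 10^(0.7702) = 5.891

5.89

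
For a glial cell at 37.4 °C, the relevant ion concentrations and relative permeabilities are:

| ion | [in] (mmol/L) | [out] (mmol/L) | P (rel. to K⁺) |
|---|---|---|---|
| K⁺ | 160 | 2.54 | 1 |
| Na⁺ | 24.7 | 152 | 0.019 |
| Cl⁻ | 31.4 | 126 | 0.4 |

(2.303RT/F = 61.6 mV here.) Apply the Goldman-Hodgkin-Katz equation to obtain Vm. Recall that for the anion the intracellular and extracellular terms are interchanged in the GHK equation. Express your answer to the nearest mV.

-66 mV

Vm = 61.6 · log₁₀[(Σ P·[cation]ₒ + Σ P·[anion]ᵢ) / (Σ P·[cation]ᵢ + Σ P·[anion]ₒ)]
Numerator = 1×2.54 + 0.019×152 + 0.4×31.4 = 17.99
Denominator = 1×160 + 0.019×24.7 + 0.4×126 = 210.9
Vm = 61.6 · log₁₀(0.085304) = 61.6 × (-1.0690) = -65.85 mV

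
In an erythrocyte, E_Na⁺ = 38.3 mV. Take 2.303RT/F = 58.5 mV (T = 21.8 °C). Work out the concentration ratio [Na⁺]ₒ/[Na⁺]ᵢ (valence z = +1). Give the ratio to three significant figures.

4.52

log₁₀([out]/[in]) = E·z/(58.5) = 38.3 × 1 / 58.5 = 0.6547
[out]/[in] = 10^(0.6547) = 4.515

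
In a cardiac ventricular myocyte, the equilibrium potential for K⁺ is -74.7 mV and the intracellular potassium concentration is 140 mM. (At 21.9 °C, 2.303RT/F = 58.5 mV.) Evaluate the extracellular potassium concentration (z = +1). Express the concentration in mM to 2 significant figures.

Nernst: E = (58.5/1) · log₁₀([out]/[in]), so log₁₀([out]/[in]) = -74.7 × 1 / 58.5 = -1.2769.
[out]/[in] = 10^(-1.2769) = 0.05285.
[out] = 0.05285 × 140 = 7.4 mM.

7.4 mM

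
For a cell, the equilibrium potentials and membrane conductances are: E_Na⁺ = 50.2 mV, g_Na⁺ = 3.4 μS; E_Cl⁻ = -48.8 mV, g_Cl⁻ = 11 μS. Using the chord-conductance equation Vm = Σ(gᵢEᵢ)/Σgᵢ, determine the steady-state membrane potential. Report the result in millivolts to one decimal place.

-25.4 mV

Σ gᵢEᵢ = 3.4·(50.2) + 11·(-48.8) = -366.12
Σ gᵢ = 3.4 + 11 = 14.4
Vm = -366.12 / 14.4 = -25.42 mV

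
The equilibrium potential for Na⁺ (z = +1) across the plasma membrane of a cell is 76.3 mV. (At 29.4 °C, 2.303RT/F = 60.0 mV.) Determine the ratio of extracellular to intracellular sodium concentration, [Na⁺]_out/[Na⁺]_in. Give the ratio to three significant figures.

log₁₀([out]/[in]) = E·z/(60.0) = 76.3 × 1 / 60.0 = 1.2717
[out]/[in] = 10^(1.2717) = 18.69

18.7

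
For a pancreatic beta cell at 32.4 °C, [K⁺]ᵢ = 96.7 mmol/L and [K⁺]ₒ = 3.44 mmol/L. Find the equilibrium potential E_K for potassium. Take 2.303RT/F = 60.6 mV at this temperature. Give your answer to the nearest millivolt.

E = (60.6/z) · log₁₀([K⁺]_out/[K⁺]_in) with z = +1.
= (60.6/1) · log₁₀(3.44/96.7) = 60.60 · log₁₀(0.03557)
= 60.60 · (-1.4489) = -87.80 mV

-88 mV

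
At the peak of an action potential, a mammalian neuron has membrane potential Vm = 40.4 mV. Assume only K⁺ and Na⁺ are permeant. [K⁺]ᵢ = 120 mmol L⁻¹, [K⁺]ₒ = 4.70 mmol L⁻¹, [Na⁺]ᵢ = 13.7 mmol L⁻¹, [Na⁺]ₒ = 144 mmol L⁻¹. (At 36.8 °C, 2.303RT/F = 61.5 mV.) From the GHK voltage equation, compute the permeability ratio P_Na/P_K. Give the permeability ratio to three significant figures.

Let α = P_Na/P_K. GHK: Vm = 61.5·log₁₀[(Kₒ + α·Naₒ)/(Kᵢ + α·Naᵢ)].
10^(Vm/61.5) = 10^(40.4/61.5) = 4.5385
So 4.5385·(Kᵢ + α·Naᵢ) = Kₒ + α·Naₒ → α = (4.5385·120.0 − 4.7) / (144.0 − 4.5385·13.7)
α = (544.6 − 4.7) / (144.0 − 62.18) = 539.9/81.82 = 6.599

6.60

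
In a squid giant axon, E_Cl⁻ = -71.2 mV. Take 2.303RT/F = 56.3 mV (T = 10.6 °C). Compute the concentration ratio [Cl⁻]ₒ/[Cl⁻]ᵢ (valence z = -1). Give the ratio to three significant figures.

18.4

log₁₀([out]/[in]) = E·z/(56.3) = -71.2 × -1 / 56.3 = 1.2647
[out]/[in] = 10^(1.2647) = 18.39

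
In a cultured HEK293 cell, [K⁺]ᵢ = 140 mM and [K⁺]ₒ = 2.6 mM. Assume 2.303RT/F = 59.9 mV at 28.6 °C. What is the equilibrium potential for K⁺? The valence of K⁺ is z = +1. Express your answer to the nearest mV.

-104 mV

E = (59.9/z) · log₁₀([K⁺]_out/[K⁺]_in) with z = +1.
= (59.9/1) · log₁₀(2.6/140) = 59.90 · log₁₀(0.01857)
= 59.90 · (-1.7312) = -103.70 mV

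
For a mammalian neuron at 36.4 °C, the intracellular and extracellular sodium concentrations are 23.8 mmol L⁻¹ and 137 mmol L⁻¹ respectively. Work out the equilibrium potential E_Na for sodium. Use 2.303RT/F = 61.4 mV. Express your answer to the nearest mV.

E = (61.4/z) · log₁₀([Na⁺]_out/[Na⁺]_in) with z = +1.
= (61.4/1) · log₁₀(137/23.8) = 61.40 · log₁₀(5.756)
= 61.40 · (0.7601) = 46.67 mV

47 mV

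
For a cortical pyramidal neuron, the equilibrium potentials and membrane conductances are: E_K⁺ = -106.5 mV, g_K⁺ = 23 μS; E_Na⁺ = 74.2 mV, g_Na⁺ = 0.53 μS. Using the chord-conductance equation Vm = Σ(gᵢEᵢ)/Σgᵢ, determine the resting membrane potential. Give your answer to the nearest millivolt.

-102 mV

Σ gᵢEᵢ = 23·(-106.5) + 0.53·(74.2) = -2410.17
Σ gᵢ = 23 + 0.53 = 23.53
Vm = -2410.17 / 23.53 = -102.43 mV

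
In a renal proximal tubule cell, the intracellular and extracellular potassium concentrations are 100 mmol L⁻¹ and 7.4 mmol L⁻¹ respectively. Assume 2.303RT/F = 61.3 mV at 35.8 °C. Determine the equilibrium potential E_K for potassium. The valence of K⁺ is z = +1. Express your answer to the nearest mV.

-69 mV

E = (61.3/z) · log₁₀([K⁺]_out/[K⁺]_in) with z = +1.
= (61.3/1) · log₁₀(7.4/100) = 61.30 · log₁₀(0.074)
= 61.30 · (-1.1308) = -69.32 mV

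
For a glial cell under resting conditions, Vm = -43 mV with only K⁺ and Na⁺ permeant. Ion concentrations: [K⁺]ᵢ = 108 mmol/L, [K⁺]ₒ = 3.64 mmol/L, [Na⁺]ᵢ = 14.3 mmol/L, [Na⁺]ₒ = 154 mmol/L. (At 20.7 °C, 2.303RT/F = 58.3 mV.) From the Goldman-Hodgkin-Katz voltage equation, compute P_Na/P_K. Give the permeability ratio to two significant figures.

Let α = P_Na/P_K. GHK: Vm = 58.3·log₁₀[(Kₒ + α·Naₒ)/(Kᵢ + α·Naᵢ)].
10^(Vm/58.3) = 10^(-43.0/58.3) = 0.18299
So 0.18299·(Kᵢ + α·Naᵢ) = Kₒ + α·Naₒ → α = (0.18299·108.0 − 3.64) / (154.0 − 0.18299·14.3)
α = (19.76 − 3.64) / (154.0 − 2.617) = 16.12/151.4 = 0.1065

0.11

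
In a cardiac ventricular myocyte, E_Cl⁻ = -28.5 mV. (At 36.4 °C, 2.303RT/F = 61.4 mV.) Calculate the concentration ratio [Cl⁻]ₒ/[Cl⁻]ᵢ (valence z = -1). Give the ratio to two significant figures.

2.9

log₁₀([out]/[in]) = E·z/(61.4) = -28.5 × -1 / 61.4 = 0.4642
[out]/[in] = 10^(0.4642) = 2.912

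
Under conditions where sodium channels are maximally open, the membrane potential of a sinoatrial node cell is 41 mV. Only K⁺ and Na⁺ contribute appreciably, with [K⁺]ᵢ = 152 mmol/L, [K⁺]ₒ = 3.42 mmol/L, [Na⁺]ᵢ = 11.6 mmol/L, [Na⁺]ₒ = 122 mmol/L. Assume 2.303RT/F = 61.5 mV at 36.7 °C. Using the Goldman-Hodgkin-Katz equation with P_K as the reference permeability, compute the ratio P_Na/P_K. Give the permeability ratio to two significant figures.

10

Let α = P_Na/P_K. GHK: Vm = 61.5·log₁₀[(Kₒ + α·Naₒ)/(Kᵢ + α·Naᵢ)].
10^(Vm/61.5) = 10^(41.0/61.5) = 4.6416
So 4.6416·(Kᵢ + α·Naᵢ) = Kₒ + α·Naₒ → α = (4.6416·152.0 − 3.42) / (122.0 − 4.6416·11.6)
α = (705.5 − 3.42) / (122.0 − 53.84) = 702.1/68.16 = 10.3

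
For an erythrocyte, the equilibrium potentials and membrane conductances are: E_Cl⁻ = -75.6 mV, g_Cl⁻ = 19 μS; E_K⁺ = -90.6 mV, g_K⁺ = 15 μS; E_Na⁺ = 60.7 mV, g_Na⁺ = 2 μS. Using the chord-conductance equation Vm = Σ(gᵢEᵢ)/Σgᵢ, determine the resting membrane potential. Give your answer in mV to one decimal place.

Σ gᵢEᵢ = 19·(-75.6) + 15·(-90.6) + 2·(60.7) = -2674.00
Σ gᵢ = 19 + 15 + 2 = 36
Vm = -2674.00 / 36 = -74.28 mV

-74.3 mV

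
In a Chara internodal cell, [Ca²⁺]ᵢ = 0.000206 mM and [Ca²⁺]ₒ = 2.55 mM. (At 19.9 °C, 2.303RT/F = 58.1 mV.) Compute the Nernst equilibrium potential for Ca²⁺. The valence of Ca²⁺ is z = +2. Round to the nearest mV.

E = (58.1/z) · log₁₀([Ca²⁺]_out/[Ca²⁺]_in) with z = +2.
= (58.1/2) · log₁₀(2.55/0.000206) = 29.05 · log₁₀(1.238e+04)
= 29.05 · (4.0927) = 118.89 mV

119 mV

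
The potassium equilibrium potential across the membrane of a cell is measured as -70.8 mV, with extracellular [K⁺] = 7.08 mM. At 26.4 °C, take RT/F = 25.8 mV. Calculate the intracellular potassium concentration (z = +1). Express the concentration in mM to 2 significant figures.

Nernst: E = (25.8/1) · ln([out]/[in]), so ln([out]/[in]) = -70.8 × 1 / 25.8 = -2.7442.
[out]/[in] = e^(-2.7442) = 0.0643.
[in] = 7.08 / 0.0643 = 110.1 mM.

110 mM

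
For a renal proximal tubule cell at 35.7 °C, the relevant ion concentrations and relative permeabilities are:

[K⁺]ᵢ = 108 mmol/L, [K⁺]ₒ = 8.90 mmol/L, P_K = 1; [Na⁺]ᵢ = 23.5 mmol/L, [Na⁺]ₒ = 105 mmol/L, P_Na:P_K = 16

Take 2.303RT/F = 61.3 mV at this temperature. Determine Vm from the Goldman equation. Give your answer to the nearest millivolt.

Vm = 61.3 · log₁₀[(Σ P·[cation]ₒ + Σ P·[anion]ᵢ) / (Σ P·[cation]ᵢ + Σ P·[anion]ₒ)]
Numerator = 1×8.90 + 16×105 = 1689
Denominator = 1×108 + 16×23.5 = 484
Vm = 61.3 · log₁₀(3.4895) = 61.3 × (0.5428) = 33.27 mV

33 mV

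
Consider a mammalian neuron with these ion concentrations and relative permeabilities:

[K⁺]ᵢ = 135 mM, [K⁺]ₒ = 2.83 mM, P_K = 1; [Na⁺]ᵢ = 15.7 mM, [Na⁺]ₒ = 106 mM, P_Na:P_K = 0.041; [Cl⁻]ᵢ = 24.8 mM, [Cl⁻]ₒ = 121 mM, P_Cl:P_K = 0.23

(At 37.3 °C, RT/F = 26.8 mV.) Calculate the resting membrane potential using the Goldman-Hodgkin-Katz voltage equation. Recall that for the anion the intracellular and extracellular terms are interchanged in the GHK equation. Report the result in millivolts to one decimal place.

Vm = 26.8 · ln[(Σ P·[cation]ₒ + Σ P·[anion]ᵢ) / (Σ P·[cation]ᵢ + Σ P·[anion]ₒ)]
Numerator = 1×2.83 + 0.041×106 + 0.23×24.8 = 12.88
Denominator = 1×135 + 0.041×15.7 + 0.23×121 = 163.5
Vm = 26.8 · ln(0.078789) = 26.8 × (-2.5410) = -68.10 mV

-68.1 mV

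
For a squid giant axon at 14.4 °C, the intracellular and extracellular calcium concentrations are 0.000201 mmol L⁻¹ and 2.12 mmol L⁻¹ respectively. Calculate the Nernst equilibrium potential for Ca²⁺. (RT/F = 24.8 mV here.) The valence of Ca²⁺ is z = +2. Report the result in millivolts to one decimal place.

114.9 mV

E = (24.8/z) · ln([Ca²⁺]_out/[Ca²⁺]_in) with z = +2.
= (24.8/2) · ln(2.12/0.000201) = 12.40 · ln(1.055e+04)
= 12.40 · (9.2636) = 114.87 mV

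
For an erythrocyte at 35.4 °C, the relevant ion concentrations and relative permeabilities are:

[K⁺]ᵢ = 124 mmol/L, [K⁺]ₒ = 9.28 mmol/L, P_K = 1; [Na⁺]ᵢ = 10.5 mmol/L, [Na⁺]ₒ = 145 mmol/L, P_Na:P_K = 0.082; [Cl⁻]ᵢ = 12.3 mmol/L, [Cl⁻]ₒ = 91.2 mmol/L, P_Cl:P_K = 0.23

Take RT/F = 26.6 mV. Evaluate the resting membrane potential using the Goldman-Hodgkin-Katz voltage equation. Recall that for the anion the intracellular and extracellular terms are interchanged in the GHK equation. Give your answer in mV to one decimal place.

-48.0 mV

Vm = 26.6 · ln[(Σ P·[cation]ₒ + Σ P·[anion]ᵢ) / (Σ P·[cation]ᵢ + Σ P·[anion]ₒ)]
Numerator = 1×9.28 + 0.082×145 + 0.23×12.3 = 24
Denominator = 1×124 + 0.082×10.5 + 0.23×91.2 = 145.8
Vm = 26.6 · ln(0.16456) = 26.6 × (-1.8045) = -48.00 mV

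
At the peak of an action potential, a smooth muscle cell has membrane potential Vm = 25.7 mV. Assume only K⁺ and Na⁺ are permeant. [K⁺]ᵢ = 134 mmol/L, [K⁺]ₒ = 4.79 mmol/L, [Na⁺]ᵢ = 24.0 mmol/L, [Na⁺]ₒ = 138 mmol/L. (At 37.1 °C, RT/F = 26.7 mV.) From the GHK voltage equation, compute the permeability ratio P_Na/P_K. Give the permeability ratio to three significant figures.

Let α = P_Na/P_K. GHK: Vm = 26.7·ln[(Kₒ + α·Naₒ)/(Kᵢ + α·Naᵢ)].
e^(Vm/26.7) = e^(25.7/26.7) = 2.6184
So 2.6184·(Kᵢ + α·Naᵢ) = Kₒ + α·Naₒ → α = (2.6184·134.0 − 4.79) / (138.0 − 2.6184·24.0)
α = (350.9 − 4.79) / (138.0 − 62.84) = 346.1/75.16 = 4.604

4.60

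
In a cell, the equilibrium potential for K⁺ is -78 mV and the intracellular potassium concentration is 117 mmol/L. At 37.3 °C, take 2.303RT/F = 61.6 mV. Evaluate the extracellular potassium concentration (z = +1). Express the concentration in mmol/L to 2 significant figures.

6.3 mmol/L

Nernst: E = (61.6/1) · log₁₀([out]/[in]), so log₁₀([out]/[in]) = -78.0 × 1 / 61.6 = -1.2662.
[out]/[in] = 10^(-1.2662) = 0.05417.
[out] = 0.05417 × 117 = 6.338 mmol/L.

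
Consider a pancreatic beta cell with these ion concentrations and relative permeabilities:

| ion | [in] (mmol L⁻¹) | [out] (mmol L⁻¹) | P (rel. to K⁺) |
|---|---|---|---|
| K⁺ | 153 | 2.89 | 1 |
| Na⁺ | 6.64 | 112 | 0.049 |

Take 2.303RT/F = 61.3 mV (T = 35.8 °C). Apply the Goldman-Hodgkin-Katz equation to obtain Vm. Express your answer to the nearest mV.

Vm = 61.3 · log₁₀[(Σ P·[cation]ₒ + Σ P·[anion]ᵢ) / (Σ P·[cation]ᵢ + Σ P·[anion]ₒ)]
Numerator = 1×2.89 + 0.049×112 = 8.378
Denominator = 1×153 + 0.049×6.64 = 153.3
Vm = 61.3 · log₁₀(0.054642) = 61.3 × (-1.2625) = -77.39 mV

-77 mV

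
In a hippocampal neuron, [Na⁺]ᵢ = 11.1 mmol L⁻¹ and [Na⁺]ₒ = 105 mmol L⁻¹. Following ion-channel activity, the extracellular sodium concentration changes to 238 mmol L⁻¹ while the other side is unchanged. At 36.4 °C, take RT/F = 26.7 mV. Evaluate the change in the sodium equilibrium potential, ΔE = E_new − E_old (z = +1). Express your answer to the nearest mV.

22 mV

E_old = (26.7/1)·ln(105/11.1) = 60.00 mV
E_new = (26.7/1)·ln(238/11.1) = 81.84 mV
ΔE = 81.84 − (60.00) = 21.85 mV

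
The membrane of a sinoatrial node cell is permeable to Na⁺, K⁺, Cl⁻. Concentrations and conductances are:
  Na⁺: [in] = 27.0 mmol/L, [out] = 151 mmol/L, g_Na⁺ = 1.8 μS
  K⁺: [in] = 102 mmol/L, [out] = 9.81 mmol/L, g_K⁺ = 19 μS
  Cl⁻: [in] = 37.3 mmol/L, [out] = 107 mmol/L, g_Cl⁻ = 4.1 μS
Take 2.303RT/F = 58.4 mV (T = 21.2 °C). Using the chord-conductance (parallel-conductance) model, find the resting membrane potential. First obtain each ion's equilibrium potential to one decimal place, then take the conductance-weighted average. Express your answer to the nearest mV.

-47 mV

E_Na⁺ = (58.4/1)·log₁₀(151/27.0) = 43.7 mV
E_K⁺ = (58.4/1)·log₁₀(9.81/102) = -59.4 mV
E_Cl⁻ = (58.4/-1)·log₁₀(107/37.3) = -26.7 mV
Vm = (Σ gᵢEᵢ)/(Σ gᵢ) = (1.8·43.7 + 19·-59.4 + 4.1·-26.7) / (1.8 + 19 + 4.1)
= -1159.41 / 24.9 = -46.56 mV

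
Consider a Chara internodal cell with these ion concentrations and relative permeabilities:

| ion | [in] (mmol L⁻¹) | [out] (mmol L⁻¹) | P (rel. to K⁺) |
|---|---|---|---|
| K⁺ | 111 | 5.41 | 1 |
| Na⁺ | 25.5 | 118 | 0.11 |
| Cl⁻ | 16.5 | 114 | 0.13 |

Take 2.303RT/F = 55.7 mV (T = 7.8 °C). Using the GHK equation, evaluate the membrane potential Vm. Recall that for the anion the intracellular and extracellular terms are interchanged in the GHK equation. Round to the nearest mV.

-44 mV

Vm = 55.7 · log₁₀[(Σ P·[cation]ₒ + Σ P·[anion]ᵢ) / (Σ P·[cation]ᵢ + Σ P·[anion]ₒ)]
Numerator = 1×5.41 + 0.11×118 + 0.13×16.5 = 20.54
Denominator = 1×111 + 0.11×25.5 + 0.13×114 = 128.6
Vm = 55.7 · log₁₀(0.15965) = 55.7 × (-0.7968) = -44.38 mV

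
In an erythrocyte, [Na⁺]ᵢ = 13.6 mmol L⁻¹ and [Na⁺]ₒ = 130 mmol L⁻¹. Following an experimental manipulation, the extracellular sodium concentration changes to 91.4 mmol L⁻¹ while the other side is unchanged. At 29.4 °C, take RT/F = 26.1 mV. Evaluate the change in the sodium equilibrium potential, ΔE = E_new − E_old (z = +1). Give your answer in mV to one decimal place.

-9.2 mV

E_old = (26.1/1)·ln(130/13.6) = 58.92 mV
E_new = (26.1/1)·ln(91.4/13.6) = 49.73 mV
ΔE = 49.73 − (58.92) = -9.19 mV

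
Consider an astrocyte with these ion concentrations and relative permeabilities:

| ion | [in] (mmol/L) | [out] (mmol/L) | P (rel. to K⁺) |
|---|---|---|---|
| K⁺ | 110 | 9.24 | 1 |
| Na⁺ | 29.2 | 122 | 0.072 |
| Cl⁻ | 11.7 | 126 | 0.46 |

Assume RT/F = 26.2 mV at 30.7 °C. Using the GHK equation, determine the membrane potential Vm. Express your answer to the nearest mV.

Vm = 26.2 · ln[(Σ P·[cation]ₒ + Σ P·[anion]ᵢ) / (Σ P·[cation]ᵢ + Σ P·[anion]ₒ)]
Numerator = 1×9.24 + 0.072×122 + 0.46×11.7 = 23.41
Denominator = 1×110 + 0.072×29.2 + 0.46×126 = 170.1
Vm = 26.2 · ln(0.13763) = 26.2 × (-1.9832) = -51.96 mV

-52 mV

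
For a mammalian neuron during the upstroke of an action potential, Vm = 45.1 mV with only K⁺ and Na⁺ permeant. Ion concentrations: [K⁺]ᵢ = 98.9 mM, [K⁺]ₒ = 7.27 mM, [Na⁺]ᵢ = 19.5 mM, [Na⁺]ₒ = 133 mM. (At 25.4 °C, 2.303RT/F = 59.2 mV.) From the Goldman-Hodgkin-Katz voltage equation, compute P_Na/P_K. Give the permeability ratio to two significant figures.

Let α = P_Na/P_K. GHK: Vm = 59.2·log₁₀[(Kₒ + α·Naₒ)/(Kᵢ + α·Naᵢ)].
10^(Vm/59.2) = 10^(45.1/59.2) = 5.7786
So 5.7786·(Kᵢ + α·Naᵢ) = Kₒ + α·Naₒ → α = (5.7786·98.9 − 7.27) / (133.0 − 5.7786·19.5)
α = (571.5 − 7.27) / (133.0 − 112.7) = 564.2/20.32 = 27.77

28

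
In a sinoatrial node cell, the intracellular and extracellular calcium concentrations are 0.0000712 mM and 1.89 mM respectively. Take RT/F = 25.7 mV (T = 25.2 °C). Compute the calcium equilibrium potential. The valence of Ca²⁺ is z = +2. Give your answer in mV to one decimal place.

130.9 mV

E = (25.7/z) · ln([Ca²⁺]_out/[Ca²⁺]_in) with z = +2.
= (25.7/2) · ln(1.89/0.0000712) = 12.85 · ln(2.654e+04)
= 12.85 · (10.1866) = 130.90 mV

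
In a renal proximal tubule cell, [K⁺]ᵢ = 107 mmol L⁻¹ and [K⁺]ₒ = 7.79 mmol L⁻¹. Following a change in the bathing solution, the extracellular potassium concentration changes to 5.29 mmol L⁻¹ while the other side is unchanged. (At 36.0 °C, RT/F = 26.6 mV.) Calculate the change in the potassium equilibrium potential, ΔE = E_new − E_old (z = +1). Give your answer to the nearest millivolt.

E_old = (26.6/1)·ln(7.79/107) = -69.69 mV
E_new = (26.6/1)·ln(5.29/107) = -79.99 mV
ΔE = -79.99 − (-69.69) = -10.29 mV

-10 mV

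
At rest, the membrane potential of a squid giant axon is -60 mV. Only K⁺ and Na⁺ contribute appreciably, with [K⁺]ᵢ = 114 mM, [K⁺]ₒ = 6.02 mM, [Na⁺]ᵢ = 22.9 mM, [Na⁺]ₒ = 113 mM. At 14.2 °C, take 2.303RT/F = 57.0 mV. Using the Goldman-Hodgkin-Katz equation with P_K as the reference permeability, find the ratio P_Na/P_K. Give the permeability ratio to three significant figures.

0.0368

Let α = P_Na/P_K. GHK: Vm = 57.0·log₁₀[(Kₒ + α·Naₒ)/(Kᵢ + α·Naᵢ)].
10^(Vm/57.0) = 10^(-60.0/57.0) = 0.088587
So 0.088587·(Kᵢ + α·Naᵢ) = Kₒ + α·Naₒ → α = (0.088587·114.0 − 6.02) / (113.0 − 0.088587·22.9)
α = (10.1 − 6.02) / (113.0 − 2.029) = 4.079/111 = 0.03676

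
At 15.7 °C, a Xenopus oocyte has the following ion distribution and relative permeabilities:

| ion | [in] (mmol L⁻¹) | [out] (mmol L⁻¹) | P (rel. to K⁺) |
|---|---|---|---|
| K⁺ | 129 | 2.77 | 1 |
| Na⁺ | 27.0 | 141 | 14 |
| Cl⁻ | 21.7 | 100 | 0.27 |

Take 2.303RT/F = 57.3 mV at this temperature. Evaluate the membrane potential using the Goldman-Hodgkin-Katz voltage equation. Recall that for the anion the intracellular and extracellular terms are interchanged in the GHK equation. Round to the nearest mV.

Vm = 57.3 · log₁₀[(Σ P·[cation]ₒ + Σ P·[anion]ᵢ) / (Σ P·[cation]ᵢ + Σ P·[anion]ₒ)]
Numerator = 1×2.77 + 14×141 + 0.27×21.7 = 1983
Denominator = 1×129 + 14×27.0 + 0.27×100 = 534
Vm = 57.3 · log₁₀(3.7128) = 57.3 × (0.5697) = 32.64 mV

33 mV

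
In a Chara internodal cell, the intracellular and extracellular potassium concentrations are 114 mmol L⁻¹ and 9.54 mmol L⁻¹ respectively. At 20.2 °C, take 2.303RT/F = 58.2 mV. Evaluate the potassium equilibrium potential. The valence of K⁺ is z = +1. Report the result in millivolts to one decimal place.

-62.7 mV

E = (58.2/z) · log₁₀([K⁺]_out/[K⁺]_in) with z = +1.
= (58.2/1) · log₁₀(9.54/114) = 58.20 · log₁₀(0.08368)
= 58.20 · (-1.0774) = -62.70 mV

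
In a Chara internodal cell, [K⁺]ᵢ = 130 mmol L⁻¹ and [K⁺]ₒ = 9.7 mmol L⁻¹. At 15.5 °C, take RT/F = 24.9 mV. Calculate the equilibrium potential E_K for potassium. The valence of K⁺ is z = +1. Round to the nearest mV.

-65 mV

E = (24.9/z) · ln([K⁺]_out/[K⁺]_in) with z = +1.
= (24.9/1) · ln(9.7/130) = 24.90 · ln(0.07462)
= 24.90 · (-2.5954) = -64.63 mV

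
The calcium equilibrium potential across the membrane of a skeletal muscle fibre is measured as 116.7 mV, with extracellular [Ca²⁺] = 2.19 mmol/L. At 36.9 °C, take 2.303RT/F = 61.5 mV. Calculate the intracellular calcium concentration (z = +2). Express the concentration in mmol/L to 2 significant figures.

0.00035 mmol/L

Nernst: E = (61.5/2) · log₁₀([out]/[in]), so log₁₀([out]/[in]) = 116.7 × 2 / 61.5 = 3.7951.
[out]/[in] = 10^(3.7951) = 6239.
[in] = 2.19 / 6239 = 0.000351 mmol/L.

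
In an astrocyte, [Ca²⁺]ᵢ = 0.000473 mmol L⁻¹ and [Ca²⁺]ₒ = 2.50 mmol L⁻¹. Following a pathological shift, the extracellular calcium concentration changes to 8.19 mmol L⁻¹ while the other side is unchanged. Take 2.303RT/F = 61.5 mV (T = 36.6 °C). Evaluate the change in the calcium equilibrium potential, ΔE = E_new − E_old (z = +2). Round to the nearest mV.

E_old = (61.5/2)·log₁₀(2.50/0.000473) = 114.48 mV
E_new = (61.5/2)·log₁₀(8.19/0.000473) = 130.33 mV
ΔE = 130.33 − (114.48) = 15.85 mV

16 mV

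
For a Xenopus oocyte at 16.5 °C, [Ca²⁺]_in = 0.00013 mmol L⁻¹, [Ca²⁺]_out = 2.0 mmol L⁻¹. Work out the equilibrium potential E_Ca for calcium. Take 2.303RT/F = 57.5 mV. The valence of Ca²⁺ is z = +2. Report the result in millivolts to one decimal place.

120.4 mV

E = (57.5/z) · log₁₀([Ca²⁺]_out/[Ca²⁺]_in) with z = +2.
= (57.5/2) · log₁₀(2.0/0.00013) = 28.75 · log₁₀(1.538e+04)
= 28.75 · (4.1871) = 120.38 mV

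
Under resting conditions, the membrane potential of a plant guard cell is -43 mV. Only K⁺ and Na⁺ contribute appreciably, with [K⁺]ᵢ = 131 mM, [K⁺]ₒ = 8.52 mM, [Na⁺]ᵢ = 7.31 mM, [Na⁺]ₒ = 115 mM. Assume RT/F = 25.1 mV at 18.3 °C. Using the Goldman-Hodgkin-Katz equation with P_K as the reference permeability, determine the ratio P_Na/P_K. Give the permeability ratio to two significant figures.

0.13

Let α = P_Na/P_K. GHK: Vm = 25.1·ln[(Kₒ + α·Naₒ)/(Kᵢ + α·Naᵢ)].
e^(Vm/25.1) = e^(-43.0/25.1) = 0.1803
So 0.1803·(Kᵢ + α·Naᵢ) = Kₒ + α·Naₒ → α = (0.1803·131.0 − 8.52) / (115.0 − 0.1803·7.31)
α = (23.62 − 8.52) / (115.0 − 1.318) = 15.1/113.7 = 0.1328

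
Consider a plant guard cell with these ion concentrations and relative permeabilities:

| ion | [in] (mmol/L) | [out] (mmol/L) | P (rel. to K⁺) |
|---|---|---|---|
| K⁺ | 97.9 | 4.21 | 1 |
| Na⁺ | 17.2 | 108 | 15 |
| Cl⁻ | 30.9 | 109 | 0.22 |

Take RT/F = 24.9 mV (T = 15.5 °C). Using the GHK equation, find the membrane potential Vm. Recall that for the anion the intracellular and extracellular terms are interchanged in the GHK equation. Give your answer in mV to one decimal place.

36.3 mV

Vm = 24.9 · ln[(Σ P·[cation]ₒ + Σ P·[anion]ᵢ) / (Σ P·[cation]ᵢ + Σ P·[anion]ₒ)]
Numerator = 1×4.21 + 15×108 + 0.22×30.9 = 1631
Denominator = 1×97.9 + 15×17.2 + 0.22×109 = 379.9
Vm = 24.9 · ln(4.2935) = 24.9 × (1.4571) = 36.28 mV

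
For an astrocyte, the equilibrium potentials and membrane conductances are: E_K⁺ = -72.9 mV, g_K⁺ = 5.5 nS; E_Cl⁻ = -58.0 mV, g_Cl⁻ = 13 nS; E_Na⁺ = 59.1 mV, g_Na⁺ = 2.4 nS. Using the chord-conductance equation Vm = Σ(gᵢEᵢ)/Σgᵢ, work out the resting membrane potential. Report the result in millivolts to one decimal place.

Σ gᵢEᵢ = 5.5·(-72.9) + 13·(-58.0) + 2.4·(59.1) = -1013.11
Σ gᵢ = 5.5 + 13 + 2.4 = 20.9
Vm = -1013.11 / 20.9 = -48.47 mV

-48.5 mV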